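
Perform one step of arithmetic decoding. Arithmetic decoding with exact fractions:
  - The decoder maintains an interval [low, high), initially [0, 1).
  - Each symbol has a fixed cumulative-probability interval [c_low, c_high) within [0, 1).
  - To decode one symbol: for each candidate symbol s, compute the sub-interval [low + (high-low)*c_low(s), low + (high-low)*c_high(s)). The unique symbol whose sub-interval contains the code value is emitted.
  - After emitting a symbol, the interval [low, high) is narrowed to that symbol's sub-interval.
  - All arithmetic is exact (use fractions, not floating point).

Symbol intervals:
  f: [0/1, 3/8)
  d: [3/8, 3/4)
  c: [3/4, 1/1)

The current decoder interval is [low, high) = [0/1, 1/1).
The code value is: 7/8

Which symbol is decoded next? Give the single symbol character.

Answer: c

Derivation:
Interval width = high − low = 1/1 − 0/1 = 1/1
Scaled code = (code − low) / width = (7/8 − 0/1) / 1/1 = 7/8
  f: [0/1, 3/8) 
  d: [3/8, 3/4) 
  c: [3/4, 1/1) ← scaled code falls here ✓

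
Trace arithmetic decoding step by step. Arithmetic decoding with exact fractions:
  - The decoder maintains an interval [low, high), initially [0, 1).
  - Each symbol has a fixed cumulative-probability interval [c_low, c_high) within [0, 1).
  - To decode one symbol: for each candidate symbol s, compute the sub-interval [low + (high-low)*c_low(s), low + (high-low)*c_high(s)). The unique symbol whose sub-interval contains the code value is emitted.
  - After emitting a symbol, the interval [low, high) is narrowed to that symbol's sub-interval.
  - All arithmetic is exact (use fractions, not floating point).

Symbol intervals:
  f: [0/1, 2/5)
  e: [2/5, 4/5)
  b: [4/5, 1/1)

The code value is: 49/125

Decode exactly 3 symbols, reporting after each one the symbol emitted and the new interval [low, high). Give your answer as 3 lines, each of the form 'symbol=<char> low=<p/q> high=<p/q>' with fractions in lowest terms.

Step 1: interval [0/1, 1/1), width = 1/1 - 0/1 = 1/1
  'f': [0/1 + 1/1*0/1, 0/1 + 1/1*2/5) = [0/1, 2/5) <- contains code 49/125
  'e': [0/1 + 1/1*2/5, 0/1 + 1/1*4/5) = [2/5, 4/5)
  'b': [0/1 + 1/1*4/5, 0/1 + 1/1*1/1) = [4/5, 1/1)
  emit 'f', narrow to [0/1, 2/5)
Step 2: interval [0/1, 2/5), width = 2/5 - 0/1 = 2/5
  'f': [0/1 + 2/5*0/1, 0/1 + 2/5*2/5) = [0/1, 4/25)
  'e': [0/1 + 2/5*2/5, 0/1 + 2/5*4/5) = [4/25, 8/25)
  'b': [0/1 + 2/5*4/5, 0/1 + 2/5*1/1) = [8/25, 2/5) <- contains code 49/125
  emit 'b', narrow to [8/25, 2/5)
Step 3: interval [8/25, 2/5), width = 2/5 - 8/25 = 2/25
  'f': [8/25 + 2/25*0/1, 8/25 + 2/25*2/5) = [8/25, 44/125)
  'e': [8/25 + 2/25*2/5, 8/25 + 2/25*4/5) = [44/125, 48/125)
  'b': [8/25 + 2/25*4/5, 8/25 + 2/25*1/1) = [48/125, 2/5) <- contains code 49/125
  emit 'b', narrow to [48/125, 2/5)

Answer: symbol=f low=0/1 high=2/5
symbol=b low=8/25 high=2/5
symbol=b low=48/125 high=2/5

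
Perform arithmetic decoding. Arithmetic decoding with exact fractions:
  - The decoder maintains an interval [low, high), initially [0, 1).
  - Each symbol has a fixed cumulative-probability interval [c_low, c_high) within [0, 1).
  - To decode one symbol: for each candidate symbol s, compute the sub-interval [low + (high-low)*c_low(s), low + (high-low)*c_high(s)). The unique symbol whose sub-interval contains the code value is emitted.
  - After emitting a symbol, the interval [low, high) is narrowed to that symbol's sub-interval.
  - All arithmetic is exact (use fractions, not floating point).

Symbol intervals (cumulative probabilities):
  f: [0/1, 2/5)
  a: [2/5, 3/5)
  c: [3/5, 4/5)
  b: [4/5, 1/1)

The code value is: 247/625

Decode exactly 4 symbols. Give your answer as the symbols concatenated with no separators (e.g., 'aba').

Step 1: interval [0/1, 1/1), width = 1/1 - 0/1 = 1/1
  'f': [0/1 + 1/1*0/1, 0/1 + 1/1*2/5) = [0/1, 2/5) <- contains code 247/625
  'a': [0/1 + 1/1*2/5, 0/1 + 1/1*3/5) = [2/5, 3/5)
  'c': [0/1 + 1/1*3/5, 0/1 + 1/1*4/5) = [3/5, 4/5)
  'b': [0/1 + 1/1*4/5, 0/1 + 1/1*1/1) = [4/5, 1/1)
  emit 'f', narrow to [0/1, 2/5)
Step 2: interval [0/1, 2/5), width = 2/5 - 0/1 = 2/5
  'f': [0/1 + 2/5*0/1, 0/1 + 2/5*2/5) = [0/1, 4/25)
  'a': [0/1 + 2/5*2/5, 0/1 + 2/5*3/5) = [4/25, 6/25)
  'c': [0/1 + 2/5*3/5, 0/1 + 2/5*4/5) = [6/25, 8/25)
  'b': [0/1 + 2/5*4/5, 0/1 + 2/5*1/1) = [8/25, 2/5) <- contains code 247/625
  emit 'b', narrow to [8/25, 2/5)
Step 3: interval [8/25, 2/5), width = 2/5 - 8/25 = 2/25
  'f': [8/25 + 2/25*0/1, 8/25 + 2/25*2/5) = [8/25, 44/125)
  'a': [8/25 + 2/25*2/5, 8/25 + 2/25*3/5) = [44/125, 46/125)
  'c': [8/25 + 2/25*3/5, 8/25 + 2/25*4/5) = [46/125, 48/125)
  'b': [8/25 + 2/25*4/5, 8/25 + 2/25*1/1) = [48/125, 2/5) <- contains code 247/625
  emit 'b', narrow to [48/125, 2/5)
Step 4: interval [48/125, 2/5), width = 2/5 - 48/125 = 2/125
  'f': [48/125 + 2/125*0/1, 48/125 + 2/125*2/5) = [48/125, 244/625)
  'a': [48/125 + 2/125*2/5, 48/125 + 2/125*3/5) = [244/625, 246/625)
  'c': [48/125 + 2/125*3/5, 48/125 + 2/125*4/5) = [246/625, 248/625) <- contains code 247/625
  'b': [48/125 + 2/125*4/5, 48/125 + 2/125*1/1) = [248/625, 2/5)
  emit 'c', narrow to [246/625, 248/625)

Answer: fbbc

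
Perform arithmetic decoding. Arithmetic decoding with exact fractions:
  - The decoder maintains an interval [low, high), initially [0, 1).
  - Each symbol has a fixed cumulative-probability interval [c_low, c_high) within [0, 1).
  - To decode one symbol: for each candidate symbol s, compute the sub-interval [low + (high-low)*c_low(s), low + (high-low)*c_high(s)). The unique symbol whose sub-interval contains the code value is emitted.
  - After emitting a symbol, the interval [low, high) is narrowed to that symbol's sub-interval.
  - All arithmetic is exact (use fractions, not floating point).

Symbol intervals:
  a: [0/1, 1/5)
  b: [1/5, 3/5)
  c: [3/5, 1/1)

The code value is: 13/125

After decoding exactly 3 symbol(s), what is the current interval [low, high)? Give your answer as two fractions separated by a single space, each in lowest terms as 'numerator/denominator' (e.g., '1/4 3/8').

Step 1: interval [0/1, 1/1), width = 1/1 - 0/1 = 1/1
  'a': [0/1 + 1/1*0/1, 0/1 + 1/1*1/5) = [0/1, 1/5) <- contains code 13/125
  'b': [0/1 + 1/1*1/5, 0/1 + 1/1*3/5) = [1/5, 3/5)
  'c': [0/1 + 1/1*3/5, 0/1 + 1/1*1/1) = [3/5, 1/1)
  emit 'a', narrow to [0/1, 1/5)
Step 2: interval [0/1, 1/5), width = 1/5 - 0/1 = 1/5
  'a': [0/1 + 1/5*0/1, 0/1 + 1/5*1/5) = [0/1, 1/25)
  'b': [0/1 + 1/5*1/5, 0/1 + 1/5*3/5) = [1/25, 3/25) <- contains code 13/125
  'c': [0/1 + 1/5*3/5, 0/1 + 1/5*1/1) = [3/25, 1/5)
  emit 'b', narrow to [1/25, 3/25)
Step 3: interval [1/25, 3/25), width = 3/25 - 1/25 = 2/25
  'a': [1/25 + 2/25*0/1, 1/25 + 2/25*1/5) = [1/25, 7/125)
  'b': [1/25 + 2/25*1/5, 1/25 + 2/25*3/5) = [7/125, 11/125)
  'c': [1/25 + 2/25*3/5, 1/25 + 2/25*1/1) = [11/125, 3/25) <- contains code 13/125
  emit 'c', narrow to [11/125, 3/25)

Answer: 11/125 3/25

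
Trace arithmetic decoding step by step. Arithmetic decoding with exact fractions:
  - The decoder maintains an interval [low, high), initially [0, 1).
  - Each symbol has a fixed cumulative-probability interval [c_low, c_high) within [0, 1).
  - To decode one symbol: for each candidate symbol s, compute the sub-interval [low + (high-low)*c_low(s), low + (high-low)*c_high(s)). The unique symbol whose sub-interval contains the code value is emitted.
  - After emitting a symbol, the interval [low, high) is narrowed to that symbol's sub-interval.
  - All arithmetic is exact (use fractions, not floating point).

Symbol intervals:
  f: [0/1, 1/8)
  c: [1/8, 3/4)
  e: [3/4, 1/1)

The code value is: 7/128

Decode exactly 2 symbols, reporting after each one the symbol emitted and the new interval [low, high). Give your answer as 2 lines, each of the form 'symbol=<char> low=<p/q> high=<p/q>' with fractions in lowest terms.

Answer: symbol=f low=0/1 high=1/8
symbol=c low=1/64 high=3/32

Derivation:
Step 1: interval [0/1, 1/1), width = 1/1 - 0/1 = 1/1
  'f': [0/1 + 1/1*0/1, 0/1 + 1/1*1/8) = [0/1, 1/8) <- contains code 7/128
  'c': [0/1 + 1/1*1/8, 0/1 + 1/1*3/4) = [1/8, 3/4)
  'e': [0/1 + 1/1*3/4, 0/1 + 1/1*1/1) = [3/4, 1/1)
  emit 'f', narrow to [0/1, 1/8)
Step 2: interval [0/1, 1/8), width = 1/8 - 0/1 = 1/8
  'f': [0/1 + 1/8*0/1, 0/1 + 1/8*1/8) = [0/1, 1/64)
  'c': [0/1 + 1/8*1/8, 0/1 + 1/8*3/4) = [1/64, 3/32) <- contains code 7/128
  'e': [0/1 + 1/8*3/4, 0/1 + 1/8*1/1) = [3/32, 1/8)
  emit 'c', narrow to [1/64, 3/32)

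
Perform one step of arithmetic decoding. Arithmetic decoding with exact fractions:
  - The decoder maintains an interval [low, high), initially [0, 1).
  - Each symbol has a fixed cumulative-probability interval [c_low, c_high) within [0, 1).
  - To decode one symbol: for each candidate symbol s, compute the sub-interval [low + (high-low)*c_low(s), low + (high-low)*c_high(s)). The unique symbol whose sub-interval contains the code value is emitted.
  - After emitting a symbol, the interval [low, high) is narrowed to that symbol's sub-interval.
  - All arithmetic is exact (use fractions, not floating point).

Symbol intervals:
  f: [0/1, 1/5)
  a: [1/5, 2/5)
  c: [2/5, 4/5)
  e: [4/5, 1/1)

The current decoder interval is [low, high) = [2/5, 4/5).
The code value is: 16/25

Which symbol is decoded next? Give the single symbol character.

Answer: c

Derivation:
Interval width = high − low = 4/5 − 2/5 = 2/5
Scaled code = (code − low) / width = (16/25 − 2/5) / 2/5 = 3/5
  f: [0/1, 1/5) 
  a: [1/5, 2/5) 
  c: [2/5, 4/5) ← scaled code falls here ✓
  e: [4/5, 1/1) 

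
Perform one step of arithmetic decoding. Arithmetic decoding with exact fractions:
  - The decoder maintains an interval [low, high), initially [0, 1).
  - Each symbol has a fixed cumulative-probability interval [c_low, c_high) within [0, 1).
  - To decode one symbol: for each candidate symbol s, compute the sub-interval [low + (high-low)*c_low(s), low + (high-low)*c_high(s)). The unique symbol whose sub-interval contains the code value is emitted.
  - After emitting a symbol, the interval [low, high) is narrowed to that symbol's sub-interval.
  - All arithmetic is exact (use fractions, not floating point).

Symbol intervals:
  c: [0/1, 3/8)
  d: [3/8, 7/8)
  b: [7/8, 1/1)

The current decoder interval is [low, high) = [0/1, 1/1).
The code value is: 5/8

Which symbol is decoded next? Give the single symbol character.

Interval width = high − low = 1/1 − 0/1 = 1/1
Scaled code = (code − low) / width = (5/8 − 0/1) / 1/1 = 5/8
  c: [0/1, 3/8) 
  d: [3/8, 7/8) ← scaled code falls here ✓
  b: [7/8, 1/1) 

Answer: d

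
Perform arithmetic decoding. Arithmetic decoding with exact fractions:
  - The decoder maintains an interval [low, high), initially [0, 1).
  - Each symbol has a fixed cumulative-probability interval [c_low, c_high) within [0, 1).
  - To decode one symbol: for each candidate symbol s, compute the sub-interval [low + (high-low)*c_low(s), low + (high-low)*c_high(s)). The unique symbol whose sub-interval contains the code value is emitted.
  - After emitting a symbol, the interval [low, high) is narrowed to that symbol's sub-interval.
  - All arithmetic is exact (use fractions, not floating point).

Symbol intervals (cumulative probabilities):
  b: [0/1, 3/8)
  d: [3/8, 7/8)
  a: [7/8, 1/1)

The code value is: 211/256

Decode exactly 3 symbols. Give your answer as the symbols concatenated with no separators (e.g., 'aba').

Answer: dab

Derivation:
Step 1: interval [0/1, 1/1), width = 1/1 - 0/1 = 1/1
  'b': [0/1 + 1/1*0/1, 0/1 + 1/1*3/8) = [0/1, 3/8)
  'd': [0/1 + 1/1*3/8, 0/1 + 1/1*7/8) = [3/8, 7/8) <- contains code 211/256
  'a': [0/1 + 1/1*7/8, 0/1 + 1/1*1/1) = [7/8, 1/1)
  emit 'd', narrow to [3/8, 7/8)
Step 2: interval [3/8, 7/8), width = 7/8 - 3/8 = 1/2
  'b': [3/8 + 1/2*0/1, 3/8 + 1/2*3/8) = [3/8, 9/16)
  'd': [3/8 + 1/2*3/8, 3/8 + 1/2*7/8) = [9/16, 13/16)
  'a': [3/8 + 1/2*7/8, 3/8 + 1/2*1/1) = [13/16, 7/8) <- contains code 211/256
  emit 'a', narrow to [13/16, 7/8)
Step 3: interval [13/16, 7/8), width = 7/8 - 13/16 = 1/16
  'b': [13/16 + 1/16*0/1, 13/16 + 1/16*3/8) = [13/16, 107/128) <- contains code 211/256
  'd': [13/16 + 1/16*3/8, 13/16 + 1/16*7/8) = [107/128, 111/128)
  'a': [13/16 + 1/16*7/8, 13/16 + 1/16*1/1) = [111/128, 7/8)
  emit 'b', narrow to [13/16, 107/128)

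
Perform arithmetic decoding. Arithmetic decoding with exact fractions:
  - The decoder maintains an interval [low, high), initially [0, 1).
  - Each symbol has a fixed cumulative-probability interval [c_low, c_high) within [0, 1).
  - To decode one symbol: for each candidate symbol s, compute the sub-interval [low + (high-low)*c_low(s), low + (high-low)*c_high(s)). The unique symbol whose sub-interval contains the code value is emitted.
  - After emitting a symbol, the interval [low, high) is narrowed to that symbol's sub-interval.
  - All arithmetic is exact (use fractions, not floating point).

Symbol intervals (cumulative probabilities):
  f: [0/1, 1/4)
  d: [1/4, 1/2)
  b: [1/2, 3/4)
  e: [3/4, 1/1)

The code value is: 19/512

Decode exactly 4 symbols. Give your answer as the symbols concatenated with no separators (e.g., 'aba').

Step 1: interval [0/1, 1/1), width = 1/1 - 0/1 = 1/1
  'f': [0/1 + 1/1*0/1, 0/1 + 1/1*1/4) = [0/1, 1/4) <- contains code 19/512
  'd': [0/1 + 1/1*1/4, 0/1 + 1/1*1/2) = [1/4, 1/2)
  'b': [0/1 + 1/1*1/2, 0/1 + 1/1*3/4) = [1/2, 3/4)
  'e': [0/1 + 1/1*3/4, 0/1 + 1/1*1/1) = [3/4, 1/1)
  emit 'f', narrow to [0/1, 1/4)
Step 2: interval [0/1, 1/4), width = 1/4 - 0/1 = 1/4
  'f': [0/1 + 1/4*0/1, 0/1 + 1/4*1/4) = [0/1, 1/16) <- contains code 19/512
  'd': [0/1 + 1/4*1/4, 0/1 + 1/4*1/2) = [1/16, 1/8)
  'b': [0/1 + 1/4*1/2, 0/1 + 1/4*3/4) = [1/8, 3/16)
  'e': [0/1 + 1/4*3/4, 0/1 + 1/4*1/1) = [3/16, 1/4)
  emit 'f', narrow to [0/1, 1/16)
Step 3: interval [0/1, 1/16), width = 1/16 - 0/1 = 1/16
  'f': [0/1 + 1/16*0/1, 0/1 + 1/16*1/4) = [0/1, 1/64)
  'd': [0/1 + 1/16*1/4, 0/1 + 1/16*1/2) = [1/64, 1/32)
  'b': [0/1 + 1/16*1/2, 0/1 + 1/16*3/4) = [1/32, 3/64) <- contains code 19/512
  'e': [0/1 + 1/16*3/4, 0/1 + 1/16*1/1) = [3/64, 1/16)
  emit 'b', narrow to [1/32, 3/64)
Step 4: interval [1/32, 3/64), width = 3/64 - 1/32 = 1/64
  'f': [1/32 + 1/64*0/1, 1/32 + 1/64*1/4) = [1/32, 9/256)
  'd': [1/32 + 1/64*1/4, 1/32 + 1/64*1/2) = [9/256, 5/128) <- contains code 19/512
  'b': [1/32 + 1/64*1/2, 1/32 + 1/64*3/4) = [5/128, 11/256)
  'e': [1/32 + 1/64*3/4, 1/32 + 1/64*1/1) = [11/256, 3/64)
  emit 'd', narrow to [9/256, 5/128)

Answer: ffbd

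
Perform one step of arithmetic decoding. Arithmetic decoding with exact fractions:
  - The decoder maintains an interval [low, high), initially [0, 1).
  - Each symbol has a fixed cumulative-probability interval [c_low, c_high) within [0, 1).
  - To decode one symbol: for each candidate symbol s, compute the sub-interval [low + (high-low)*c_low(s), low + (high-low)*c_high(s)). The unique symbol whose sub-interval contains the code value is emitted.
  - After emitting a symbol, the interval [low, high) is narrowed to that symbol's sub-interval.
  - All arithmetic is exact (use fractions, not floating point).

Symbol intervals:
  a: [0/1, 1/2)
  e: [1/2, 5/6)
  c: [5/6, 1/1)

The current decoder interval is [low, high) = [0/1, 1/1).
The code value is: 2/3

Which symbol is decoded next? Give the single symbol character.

Answer: e

Derivation:
Interval width = high − low = 1/1 − 0/1 = 1/1
Scaled code = (code − low) / width = (2/3 − 0/1) / 1/1 = 2/3
  a: [0/1, 1/2) 
  e: [1/2, 5/6) ← scaled code falls here ✓
  c: [5/6, 1/1) 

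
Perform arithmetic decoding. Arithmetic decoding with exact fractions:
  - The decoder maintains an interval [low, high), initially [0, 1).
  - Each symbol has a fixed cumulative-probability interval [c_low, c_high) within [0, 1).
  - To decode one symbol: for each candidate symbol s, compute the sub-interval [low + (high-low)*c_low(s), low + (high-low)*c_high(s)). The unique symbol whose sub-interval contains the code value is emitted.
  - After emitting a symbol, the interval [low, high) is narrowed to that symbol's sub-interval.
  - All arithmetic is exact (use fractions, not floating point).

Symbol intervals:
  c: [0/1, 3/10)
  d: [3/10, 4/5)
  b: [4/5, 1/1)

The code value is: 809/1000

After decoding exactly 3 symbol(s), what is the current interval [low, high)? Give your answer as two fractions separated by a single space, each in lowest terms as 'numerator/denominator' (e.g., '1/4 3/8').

Step 1: interval [0/1, 1/1), width = 1/1 - 0/1 = 1/1
  'c': [0/1 + 1/1*0/1, 0/1 + 1/1*3/10) = [0/1, 3/10)
  'd': [0/1 + 1/1*3/10, 0/1 + 1/1*4/5) = [3/10, 4/5)
  'b': [0/1 + 1/1*4/5, 0/1 + 1/1*1/1) = [4/5, 1/1) <- contains code 809/1000
  emit 'b', narrow to [4/5, 1/1)
Step 2: interval [4/5, 1/1), width = 1/1 - 4/5 = 1/5
  'c': [4/5 + 1/5*0/1, 4/5 + 1/5*3/10) = [4/5, 43/50) <- contains code 809/1000
  'd': [4/5 + 1/5*3/10, 4/5 + 1/5*4/5) = [43/50, 24/25)
  'b': [4/5 + 1/5*4/5, 4/5 + 1/5*1/1) = [24/25, 1/1)
  emit 'c', narrow to [4/5, 43/50)
Step 3: interval [4/5, 43/50), width = 43/50 - 4/5 = 3/50
  'c': [4/5 + 3/50*0/1, 4/5 + 3/50*3/10) = [4/5, 409/500) <- contains code 809/1000
  'd': [4/5 + 3/50*3/10, 4/5 + 3/50*4/5) = [409/500, 106/125)
  'b': [4/5 + 3/50*4/5, 4/5 + 3/50*1/1) = [106/125, 43/50)
  emit 'c', narrow to [4/5, 409/500)

Answer: 4/5 409/500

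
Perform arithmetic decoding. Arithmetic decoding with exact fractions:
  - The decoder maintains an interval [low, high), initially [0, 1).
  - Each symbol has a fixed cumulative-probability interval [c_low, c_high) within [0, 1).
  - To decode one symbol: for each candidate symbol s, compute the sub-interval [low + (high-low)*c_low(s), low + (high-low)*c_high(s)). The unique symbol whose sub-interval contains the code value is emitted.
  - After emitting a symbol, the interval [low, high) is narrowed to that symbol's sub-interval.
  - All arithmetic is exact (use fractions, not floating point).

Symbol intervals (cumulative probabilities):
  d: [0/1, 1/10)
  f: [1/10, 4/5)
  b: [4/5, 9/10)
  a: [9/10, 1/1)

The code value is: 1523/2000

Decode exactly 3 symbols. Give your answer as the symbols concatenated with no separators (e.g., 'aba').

Step 1: interval [0/1, 1/1), width = 1/1 - 0/1 = 1/1
  'd': [0/1 + 1/1*0/1, 0/1 + 1/1*1/10) = [0/1, 1/10)
  'f': [0/1 + 1/1*1/10, 0/1 + 1/1*4/5) = [1/10, 4/5) <- contains code 1523/2000
  'b': [0/1 + 1/1*4/5, 0/1 + 1/1*9/10) = [4/5, 9/10)
  'a': [0/1 + 1/1*9/10, 0/1 + 1/1*1/1) = [9/10, 1/1)
  emit 'f', narrow to [1/10, 4/5)
Step 2: interval [1/10, 4/5), width = 4/5 - 1/10 = 7/10
  'd': [1/10 + 7/10*0/1, 1/10 + 7/10*1/10) = [1/10, 17/100)
  'f': [1/10 + 7/10*1/10, 1/10 + 7/10*4/5) = [17/100, 33/50)
  'b': [1/10 + 7/10*4/5, 1/10 + 7/10*9/10) = [33/50, 73/100)
  'a': [1/10 + 7/10*9/10, 1/10 + 7/10*1/1) = [73/100, 4/5) <- contains code 1523/2000
  emit 'a', narrow to [73/100, 4/5)
Step 3: interval [73/100, 4/5), width = 4/5 - 73/100 = 7/100
  'd': [73/100 + 7/100*0/1, 73/100 + 7/100*1/10) = [73/100, 737/1000)
  'f': [73/100 + 7/100*1/10, 73/100 + 7/100*4/5) = [737/1000, 393/500) <- contains code 1523/2000
  'b': [73/100 + 7/100*4/5, 73/100 + 7/100*9/10) = [393/500, 793/1000)
  'a': [73/100 + 7/100*9/10, 73/100 + 7/100*1/1) = [793/1000, 4/5)
  emit 'f', narrow to [737/1000, 393/500)

Answer: faf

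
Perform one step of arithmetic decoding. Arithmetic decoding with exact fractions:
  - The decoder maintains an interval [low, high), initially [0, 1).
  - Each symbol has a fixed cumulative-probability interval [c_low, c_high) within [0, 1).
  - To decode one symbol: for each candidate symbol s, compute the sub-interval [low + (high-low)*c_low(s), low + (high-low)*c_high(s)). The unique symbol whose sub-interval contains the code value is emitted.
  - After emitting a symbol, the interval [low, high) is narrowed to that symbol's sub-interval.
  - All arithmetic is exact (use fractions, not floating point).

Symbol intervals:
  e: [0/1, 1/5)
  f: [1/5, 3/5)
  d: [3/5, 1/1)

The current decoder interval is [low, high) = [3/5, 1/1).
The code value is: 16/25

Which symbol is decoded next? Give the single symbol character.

Answer: e

Derivation:
Interval width = high − low = 1/1 − 3/5 = 2/5
Scaled code = (code − low) / width = (16/25 − 3/5) / 2/5 = 1/10
  e: [0/1, 1/5) ← scaled code falls here ✓
  f: [1/5, 3/5) 
  d: [3/5, 1/1) 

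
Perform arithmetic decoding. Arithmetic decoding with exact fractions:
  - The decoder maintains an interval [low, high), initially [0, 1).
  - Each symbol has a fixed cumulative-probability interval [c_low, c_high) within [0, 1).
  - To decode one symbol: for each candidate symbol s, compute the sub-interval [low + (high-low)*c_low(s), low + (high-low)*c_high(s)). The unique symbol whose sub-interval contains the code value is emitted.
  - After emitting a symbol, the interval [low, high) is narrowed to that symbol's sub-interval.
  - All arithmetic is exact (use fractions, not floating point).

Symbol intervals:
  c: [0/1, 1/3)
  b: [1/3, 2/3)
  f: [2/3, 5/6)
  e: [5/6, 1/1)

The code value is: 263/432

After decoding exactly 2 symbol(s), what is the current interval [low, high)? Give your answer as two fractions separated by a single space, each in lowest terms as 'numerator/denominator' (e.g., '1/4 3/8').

Step 1: interval [0/1, 1/1), width = 1/1 - 0/1 = 1/1
  'c': [0/1 + 1/1*0/1, 0/1 + 1/1*1/3) = [0/1, 1/3)
  'b': [0/1 + 1/1*1/3, 0/1 + 1/1*2/3) = [1/3, 2/3) <- contains code 263/432
  'f': [0/1 + 1/1*2/3, 0/1 + 1/1*5/6) = [2/3, 5/6)
  'e': [0/1 + 1/1*5/6, 0/1 + 1/1*1/1) = [5/6, 1/1)
  emit 'b', narrow to [1/3, 2/3)
Step 2: interval [1/3, 2/3), width = 2/3 - 1/3 = 1/3
  'c': [1/3 + 1/3*0/1, 1/3 + 1/3*1/3) = [1/3, 4/9)
  'b': [1/3 + 1/3*1/3, 1/3 + 1/3*2/3) = [4/9, 5/9)
  'f': [1/3 + 1/3*2/3, 1/3 + 1/3*5/6) = [5/9, 11/18) <- contains code 263/432
  'e': [1/3 + 1/3*5/6, 1/3 + 1/3*1/1) = [11/18, 2/3)
  emit 'f', narrow to [5/9, 11/18)

Answer: 5/9 11/18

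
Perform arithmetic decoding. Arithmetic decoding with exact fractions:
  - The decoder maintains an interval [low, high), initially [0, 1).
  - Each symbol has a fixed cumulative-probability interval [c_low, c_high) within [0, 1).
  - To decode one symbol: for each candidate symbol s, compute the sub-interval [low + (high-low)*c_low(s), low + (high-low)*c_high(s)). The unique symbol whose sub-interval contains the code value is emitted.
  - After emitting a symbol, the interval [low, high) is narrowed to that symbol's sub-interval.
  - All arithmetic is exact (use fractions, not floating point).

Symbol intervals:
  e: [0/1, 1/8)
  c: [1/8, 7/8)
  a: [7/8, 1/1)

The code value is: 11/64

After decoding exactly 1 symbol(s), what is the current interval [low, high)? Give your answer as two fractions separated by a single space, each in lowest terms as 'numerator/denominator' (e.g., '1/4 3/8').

Step 1: interval [0/1, 1/1), width = 1/1 - 0/1 = 1/1
  'e': [0/1 + 1/1*0/1, 0/1 + 1/1*1/8) = [0/1, 1/8)
  'c': [0/1 + 1/1*1/8, 0/1 + 1/1*7/8) = [1/8, 7/8) <- contains code 11/64
  'a': [0/1 + 1/1*7/8, 0/1 + 1/1*1/1) = [7/8, 1/1)
  emit 'c', narrow to [1/8, 7/8)

Answer: 1/8 7/8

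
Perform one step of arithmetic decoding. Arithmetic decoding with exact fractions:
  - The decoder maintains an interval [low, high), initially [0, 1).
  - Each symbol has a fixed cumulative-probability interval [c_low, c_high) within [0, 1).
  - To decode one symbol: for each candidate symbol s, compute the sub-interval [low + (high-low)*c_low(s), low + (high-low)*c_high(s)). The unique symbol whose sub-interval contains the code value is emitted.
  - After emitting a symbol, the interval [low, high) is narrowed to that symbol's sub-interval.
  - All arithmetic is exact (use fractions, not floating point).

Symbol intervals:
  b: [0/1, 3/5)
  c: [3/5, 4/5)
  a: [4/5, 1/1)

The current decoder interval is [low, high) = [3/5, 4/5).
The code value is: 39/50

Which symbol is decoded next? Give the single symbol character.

Answer: a

Derivation:
Interval width = high − low = 4/5 − 3/5 = 1/5
Scaled code = (code − low) / width = (39/50 − 3/5) / 1/5 = 9/10
  b: [0/1, 3/5) 
  c: [3/5, 4/5) 
  a: [4/5, 1/1) ← scaled code falls here ✓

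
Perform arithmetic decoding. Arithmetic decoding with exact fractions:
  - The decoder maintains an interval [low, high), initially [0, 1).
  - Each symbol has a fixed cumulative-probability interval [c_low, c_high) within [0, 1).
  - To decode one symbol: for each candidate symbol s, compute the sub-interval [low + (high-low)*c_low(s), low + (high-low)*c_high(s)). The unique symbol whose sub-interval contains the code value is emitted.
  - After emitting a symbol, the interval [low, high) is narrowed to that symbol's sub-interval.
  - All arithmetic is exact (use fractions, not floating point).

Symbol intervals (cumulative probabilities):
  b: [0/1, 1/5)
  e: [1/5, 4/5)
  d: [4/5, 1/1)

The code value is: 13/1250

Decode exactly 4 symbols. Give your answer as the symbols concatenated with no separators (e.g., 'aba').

Step 1: interval [0/1, 1/1), width = 1/1 - 0/1 = 1/1
  'b': [0/1 + 1/1*0/1, 0/1 + 1/1*1/5) = [0/1, 1/5) <- contains code 13/1250
  'e': [0/1 + 1/1*1/5, 0/1 + 1/1*4/5) = [1/5, 4/5)
  'd': [0/1 + 1/1*4/5, 0/1 + 1/1*1/1) = [4/5, 1/1)
  emit 'b', narrow to [0/1, 1/5)
Step 2: interval [0/1, 1/5), width = 1/5 - 0/1 = 1/5
  'b': [0/1 + 1/5*0/1, 0/1 + 1/5*1/5) = [0/1, 1/25) <- contains code 13/1250
  'e': [0/1 + 1/5*1/5, 0/1 + 1/5*4/5) = [1/25, 4/25)
  'd': [0/1 + 1/5*4/5, 0/1 + 1/5*1/1) = [4/25, 1/5)
  emit 'b', narrow to [0/1, 1/25)
Step 3: interval [0/1, 1/25), width = 1/25 - 0/1 = 1/25
  'b': [0/1 + 1/25*0/1, 0/1 + 1/25*1/5) = [0/1, 1/125)
  'e': [0/1 + 1/25*1/5, 0/1 + 1/25*4/5) = [1/125, 4/125) <- contains code 13/1250
  'd': [0/1 + 1/25*4/5, 0/1 + 1/25*1/1) = [4/125, 1/25)
  emit 'e', narrow to [1/125, 4/125)
Step 4: interval [1/125, 4/125), width = 4/125 - 1/125 = 3/125
  'b': [1/125 + 3/125*0/1, 1/125 + 3/125*1/5) = [1/125, 8/625) <- contains code 13/1250
  'e': [1/125 + 3/125*1/5, 1/125 + 3/125*4/5) = [8/625, 17/625)
  'd': [1/125 + 3/125*4/5, 1/125 + 3/125*1/1) = [17/625, 4/125)
  emit 'b', narrow to [1/125, 8/625)

Answer: bbeb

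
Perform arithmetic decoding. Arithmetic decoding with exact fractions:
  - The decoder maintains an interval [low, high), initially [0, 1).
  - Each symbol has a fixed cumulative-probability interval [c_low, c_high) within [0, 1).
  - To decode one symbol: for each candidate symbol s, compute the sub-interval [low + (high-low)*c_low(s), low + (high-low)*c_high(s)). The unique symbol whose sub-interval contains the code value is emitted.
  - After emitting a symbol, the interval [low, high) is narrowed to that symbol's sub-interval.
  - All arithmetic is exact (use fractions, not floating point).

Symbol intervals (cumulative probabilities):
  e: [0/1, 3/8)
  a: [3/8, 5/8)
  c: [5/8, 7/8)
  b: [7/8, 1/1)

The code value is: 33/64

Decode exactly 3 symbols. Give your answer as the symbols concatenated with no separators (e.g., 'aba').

Step 1: interval [0/1, 1/1), width = 1/1 - 0/1 = 1/1
  'e': [0/1 + 1/1*0/1, 0/1 + 1/1*3/8) = [0/1, 3/8)
  'a': [0/1 + 1/1*3/8, 0/1 + 1/1*5/8) = [3/8, 5/8) <- contains code 33/64
  'c': [0/1 + 1/1*5/8, 0/1 + 1/1*7/8) = [5/8, 7/8)
  'b': [0/1 + 1/1*7/8, 0/1 + 1/1*1/1) = [7/8, 1/1)
  emit 'a', narrow to [3/8, 5/8)
Step 2: interval [3/8, 5/8), width = 5/8 - 3/8 = 1/4
  'e': [3/8 + 1/4*0/1, 3/8 + 1/4*3/8) = [3/8, 15/32)
  'a': [3/8 + 1/4*3/8, 3/8 + 1/4*5/8) = [15/32, 17/32) <- contains code 33/64
  'c': [3/8 + 1/4*5/8, 3/8 + 1/4*7/8) = [17/32, 19/32)
  'b': [3/8 + 1/4*7/8, 3/8 + 1/4*1/1) = [19/32, 5/8)
  emit 'a', narrow to [15/32, 17/32)
Step 3: interval [15/32, 17/32), width = 17/32 - 15/32 = 1/16
  'e': [15/32 + 1/16*0/1, 15/32 + 1/16*3/8) = [15/32, 63/128)
  'a': [15/32 + 1/16*3/8, 15/32 + 1/16*5/8) = [63/128, 65/128)
  'c': [15/32 + 1/16*5/8, 15/32 + 1/16*7/8) = [65/128, 67/128) <- contains code 33/64
  'b': [15/32 + 1/16*7/8, 15/32 + 1/16*1/1) = [67/128, 17/32)
  emit 'c', narrow to [65/128, 67/128)

Answer: aac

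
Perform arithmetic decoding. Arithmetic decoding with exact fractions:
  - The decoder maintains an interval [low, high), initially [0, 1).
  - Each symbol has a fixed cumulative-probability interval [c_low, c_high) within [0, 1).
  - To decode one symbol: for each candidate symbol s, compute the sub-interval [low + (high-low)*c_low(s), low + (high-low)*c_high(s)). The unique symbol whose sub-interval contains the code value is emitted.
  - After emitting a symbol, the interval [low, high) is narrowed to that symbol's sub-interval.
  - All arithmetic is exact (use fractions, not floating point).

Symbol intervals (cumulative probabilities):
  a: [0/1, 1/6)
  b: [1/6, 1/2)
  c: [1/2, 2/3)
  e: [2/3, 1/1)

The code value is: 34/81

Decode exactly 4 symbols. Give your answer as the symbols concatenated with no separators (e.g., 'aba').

Step 1: interval [0/1, 1/1), width = 1/1 - 0/1 = 1/1
  'a': [0/1 + 1/1*0/1, 0/1 + 1/1*1/6) = [0/1, 1/6)
  'b': [0/1 + 1/1*1/6, 0/1 + 1/1*1/2) = [1/6, 1/2) <- contains code 34/81
  'c': [0/1 + 1/1*1/2, 0/1 + 1/1*2/3) = [1/2, 2/3)
  'e': [0/1 + 1/1*2/3, 0/1 + 1/1*1/1) = [2/3, 1/1)
  emit 'b', narrow to [1/6, 1/2)
Step 2: interval [1/6, 1/2), width = 1/2 - 1/6 = 1/3
  'a': [1/6 + 1/3*0/1, 1/6 + 1/3*1/6) = [1/6, 2/9)
  'b': [1/6 + 1/3*1/6, 1/6 + 1/3*1/2) = [2/9, 1/3)
  'c': [1/6 + 1/3*1/2, 1/6 + 1/3*2/3) = [1/3, 7/18)
  'e': [1/6 + 1/3*2/3, 1/6 + 1/3*1/1) = [7/18, 1/2) <- contains code 34/81
  emit 'e', narrow to [7/18, 1/2)
Step 3: interval [7/18, 1/2), width = 1/2 - 7/18 = 1/9
  'a': [7/18 + 1/9*0/1, 7/18 + 1/9*1/6) = [7/18, 11/27)
  'b': [7/18 + 1/9*1/6, 7/18 + 1/9*1/2) = [11/27, 4/9) <- contains code 34/81
  'c': [7/18 + 1/9*1/2, 7/18 + 1/9*2/3) = [4/9, 25/54)
  'e': [7/18 + 1/9*2/3, 7/18 + 1/9*1/1) = [25/54, 1/2)
  emit 'b', narrow to [11/27, 4/9)
Step 4: interval [11/27, 4/9), width = 4/9 - 11/27 = 1/27
  'a': [11/27 + 1/27*0/1, 11/27 + 1/27*1/6) = [11/27, 67/162)
  'b': [11/27 + 1/27*1/6, 11/27 + 1/27*1/2) = [67/162, 23/54) <- contains code 34/81
  'c': [11/27 + 1/27*1/2, 11/27 + 1/27*2/3) = [23/54, 35/81)
  'e': [11/27 + 1/27*2/3, 11/27 + 1/27*1/1) = [35/81, 4/9)
  emit 'b', narrow to [67/162, 23/54)

Answer: bebb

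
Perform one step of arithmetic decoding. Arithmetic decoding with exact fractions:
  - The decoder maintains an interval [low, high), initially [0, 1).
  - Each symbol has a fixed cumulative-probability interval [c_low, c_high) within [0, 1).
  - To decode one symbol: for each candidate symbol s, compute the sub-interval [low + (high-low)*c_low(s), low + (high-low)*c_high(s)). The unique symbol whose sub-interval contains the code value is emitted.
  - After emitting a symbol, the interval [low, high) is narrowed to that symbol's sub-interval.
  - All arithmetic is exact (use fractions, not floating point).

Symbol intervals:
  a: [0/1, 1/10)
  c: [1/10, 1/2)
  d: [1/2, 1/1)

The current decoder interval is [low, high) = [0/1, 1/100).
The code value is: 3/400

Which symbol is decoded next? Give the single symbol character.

Interval width = high − low = 1/100 − 0/1 = 1/100
Scaled code = (code − low) / width = (3/400 − 0/1) / 1/100 = 3/4
  a: [0/1, 1/10) 
  c: [1/10, 1/2) 
  d: [1/2, 1/1) ← scaled code falls here ✓

Answer: d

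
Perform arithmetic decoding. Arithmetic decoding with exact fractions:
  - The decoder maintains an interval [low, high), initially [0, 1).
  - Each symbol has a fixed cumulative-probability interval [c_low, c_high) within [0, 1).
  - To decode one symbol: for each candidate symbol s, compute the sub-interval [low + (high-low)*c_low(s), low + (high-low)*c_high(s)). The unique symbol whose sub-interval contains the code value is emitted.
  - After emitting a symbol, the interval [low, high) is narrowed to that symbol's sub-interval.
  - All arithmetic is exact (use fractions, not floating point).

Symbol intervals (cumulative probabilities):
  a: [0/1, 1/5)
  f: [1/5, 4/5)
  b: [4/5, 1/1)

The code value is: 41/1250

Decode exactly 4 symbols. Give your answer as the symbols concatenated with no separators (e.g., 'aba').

Step 1: interval [0/1, 1/1), width = 1/1 - 0/1 = 1/1
  'a': [0/1 + 1/1*0/1, 0/1 + 1/1*1/5) = [0/1, 1/5) <- contains code 41/1250
  'f': [0/1 + 1/1*1/5, 0/1 + 1/1*4/5) = [1/5, 4/5)
  'b': [0/1 + 1/1*4/5, 0/1 + 1/1*1/1) = [4/5, 1/1)
  emit 'a', narrow to [0/1, 1/5)
Step 2: interval [0/1, 1/5), width = 1/5 - 0/1 = 1/5
  'a': [0/1 + 1/5*0/1, 0/1 + 1/5*1/5) = [0/1, 1/25) <- contains code 41/1250
  'f': [0/1 + 1/5*1/5, 0/1 + 1/5*4/5) = [1/25, 4/25)
  'b': [0/1 + 1/5*4/5, 0/1 + 1/5*1/1) = [4/25, 1/5)
  emit 'a', narrow to [0/1, 1/25)
Step 3: interval [0/1, 1/25), width = 1/25 - 0/1 = 1/25
  'a': [0/1 + 1/25*0/1, 0/1 + 1/25*1/5) = [0/1, 1/125)
  'f': [0/1 + 1/25*1/5, 0/1 + 1/25*4/5) = [1/125, 4/125)
  'b': [0/1 + 1/25*4/5, 0/1 + 1/25*1/1) = [4/125, 1/25) <- contains code 41/1250
  emit 'b', narrow to [4/125, 1/25)
Step 4: interval [4/125, 1/25), width = 1/25 - 4/125 = 1/125
  'a': [4/125 + 1/125*0/1, 4/125 + 1/125*1/5) = [4/125, 21/625) <- contains code 41/1250
  'f': [4/125 + 1/125*1/5, 4/125 + 1/125*4/5) = [21/625, 24/625)
  'b': [4/125 + 1/125*4/5, 4/125 + 1/125*1/1) = [24/625, 1/25)
  emit 'a', narrow to [4/125, 21/625)

Answer: aaba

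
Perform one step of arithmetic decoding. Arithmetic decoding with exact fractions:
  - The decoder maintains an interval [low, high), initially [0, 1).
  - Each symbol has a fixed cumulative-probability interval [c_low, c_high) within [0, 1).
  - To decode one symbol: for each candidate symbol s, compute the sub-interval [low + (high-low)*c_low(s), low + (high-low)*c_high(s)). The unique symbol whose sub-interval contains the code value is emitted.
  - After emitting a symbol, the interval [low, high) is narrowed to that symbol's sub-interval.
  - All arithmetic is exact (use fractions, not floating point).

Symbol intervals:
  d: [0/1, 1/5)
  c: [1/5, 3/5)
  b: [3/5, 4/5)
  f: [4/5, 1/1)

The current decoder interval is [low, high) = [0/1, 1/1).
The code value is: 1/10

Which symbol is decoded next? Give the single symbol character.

Interval width = high − low = 1/1 − 0/1 = 1/1
Scaled code = (code − low) / width = (1/10 − 0/1) / 1/1 = 1/10
  d: [0/1, 1/5) ← scaled code falls here ✓
  c: [1/5, 3/5) 
  b: [3/5, 4/5) 
  f: [4/5, 1/1) 

Answer: d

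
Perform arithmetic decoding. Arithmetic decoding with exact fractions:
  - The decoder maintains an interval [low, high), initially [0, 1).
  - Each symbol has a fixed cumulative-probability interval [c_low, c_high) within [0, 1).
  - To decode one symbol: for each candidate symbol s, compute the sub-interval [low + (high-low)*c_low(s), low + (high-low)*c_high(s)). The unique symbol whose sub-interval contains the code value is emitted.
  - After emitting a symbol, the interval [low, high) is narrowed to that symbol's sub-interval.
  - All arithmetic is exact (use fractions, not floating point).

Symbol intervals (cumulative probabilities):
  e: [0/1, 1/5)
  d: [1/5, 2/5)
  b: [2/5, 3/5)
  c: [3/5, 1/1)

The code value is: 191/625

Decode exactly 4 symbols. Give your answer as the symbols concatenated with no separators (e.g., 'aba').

Answer: dbce

Derivation:
Step 1: interval [0/1, 1/1), width = 1/1 - 0/1 = 1/1
  'e': [0/1 + 1/1*0/1, 0/1 + 1/1*1/5) = [0/1, 1/5)
  'd': [0/1 + 1/1*1/5, 0/1 + 1/1*2/5) = [1/5, 2/5) <- contains code 191/625
  'b': [0/1 + 1/1*2/5, 0/1 + 1/1*3/5) = [2/5, 3/5)
  'c': [0/1 + 1/1*3/5, 0/1 + 1/1*1/1) = [3/5, 1/1)
  emit 'd', narrow to [1/5, 2/5)
Step 2: interval [1/5, 2/5), width = 2/5 - 1/5 = 1/5
  'e': [1/5 + 1/5*0/1, 1/5 + 1/5*1/5) = [1/5, 6/25)
  'd': [1/5 + 1/5*1/5, 1/5 + 1/5*2/5) = [6/25, 7/25)
  'b': [1/5 + 1/5*2/5, 1/5 + 1/5*3/5) = [7/25, 8/25) <- contains code 191/625
  'c': [1/5 + 1/5*3/5, 1/5 + 1/5*1/1) = [8/25, 2/5)
  emit 'b', narrow to [7/25, 8/25)
Step 3: interval [7/25, 8/25), width = 8/25 - 7/25 = 1/25
  'e': [7/25 + 1/25*0/1, 7/25 + 1/25*1/5) = [7/25, 36/125)
  'd': [7/25 + 1/25*1/5, 7/25 + 1/25*2/5) = [36/125, 37/125)
  'b': [7/25 + 1/25*2/5, 7/25 + 1/25*3/5) = [37/125, 38/125)
  'c': [7/25 + 1/25*3/5, 7/25 + 1/25*1/1) = [38/125, 8/25) <- contains code 191/625
  emit 'c', narrow to [38/125, 8/25)
Step 4: interval [38/125, 8/25), width = 8/25 - 38/125 = 2/125
  'e': [38/125 + 2/125*0/1, 38/125 + 2/125*1/5) = [38/125, 192/625) <- contains code 191/625
  'd': [38/125 + 2/125*1/5, 38/125 + 2/125*2/5) = [192/625, 194/625)
  'b': [38/125 + 2/125*2/5, 38/125 + 2/125*3/5) = [194/625, 196/625)
  'c': [38/125 + 2/125*3/5, 38/125 + 2/125*1/1) = [196/625, 8/25)
  emit 'e', narrow to [38/125, 192/625)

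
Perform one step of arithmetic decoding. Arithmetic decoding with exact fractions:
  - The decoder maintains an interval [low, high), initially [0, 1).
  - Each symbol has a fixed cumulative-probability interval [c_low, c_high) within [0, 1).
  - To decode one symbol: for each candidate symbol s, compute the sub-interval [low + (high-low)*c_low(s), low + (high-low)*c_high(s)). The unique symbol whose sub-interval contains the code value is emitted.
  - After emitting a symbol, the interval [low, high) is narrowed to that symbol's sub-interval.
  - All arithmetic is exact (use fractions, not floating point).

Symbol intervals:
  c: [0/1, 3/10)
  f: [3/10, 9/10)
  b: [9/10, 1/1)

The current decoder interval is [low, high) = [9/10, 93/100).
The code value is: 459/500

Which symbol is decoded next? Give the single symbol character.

Answer: f

Derivation:
Interval width = high − low = 93/100 − 9/10 = 3/100
Scaled code = (code − low) / width = (459/500 − 9/10) / 3/100 = 3/5
  c: [0/1, 3/10) 
  f: [3/10, 9/10) ← scaled code falls here ✓
  b: [9/10, 1/1) 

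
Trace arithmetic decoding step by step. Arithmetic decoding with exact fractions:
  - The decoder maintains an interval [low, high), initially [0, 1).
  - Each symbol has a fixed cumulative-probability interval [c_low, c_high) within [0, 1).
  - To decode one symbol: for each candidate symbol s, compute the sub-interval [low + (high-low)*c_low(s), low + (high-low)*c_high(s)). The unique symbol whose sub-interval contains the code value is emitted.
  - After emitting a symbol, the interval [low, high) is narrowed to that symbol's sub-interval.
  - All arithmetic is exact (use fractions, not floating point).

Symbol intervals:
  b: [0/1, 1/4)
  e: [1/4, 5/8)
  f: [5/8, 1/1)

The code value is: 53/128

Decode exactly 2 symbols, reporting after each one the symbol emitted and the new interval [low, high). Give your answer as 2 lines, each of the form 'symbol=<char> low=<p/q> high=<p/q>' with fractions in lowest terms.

Answer: symbol=e low=1/4 high=5/8
symbol=e low=11/32 high=31/64

Derivation:
Step 1: interval [0/1, 1/1), width = 1/1 - 0/1 = 1/1
  'b': [0/1 + 1/1*0/1, 0/1 + 1/1*1/4) = [0/1, 1/4)
  'e': [0/1 + 1/1*1/4, 0/1 + 1/1*5/8) = [1/4, 5/8) <- contains code 53/128
  'f': [0/1 + 1/1*5/8, 0/1 + 1/1*1/1) = [5/8, 1/1)
  emit 'e', narrow to [1/4, 5/8)
Step 2: interval [1/4, 5/8), width = 5/8 - 1/4 = 3/8
  'b': [1/4 + 3/8*0/1, 1/4 + 3/8*1/4) = [1/4, 11/32)
  'e': [1/4 + 3/8*1/4, 1/4 + 3/8*5/8) = [11/32, 31/64) <- contains code 53/128
  'f': [1/4 + 3/8*5/8, 1/4 + 3/8*1/1) = [31/64, 5/8)
  emit 'e', narrow to [11/32, 31/64)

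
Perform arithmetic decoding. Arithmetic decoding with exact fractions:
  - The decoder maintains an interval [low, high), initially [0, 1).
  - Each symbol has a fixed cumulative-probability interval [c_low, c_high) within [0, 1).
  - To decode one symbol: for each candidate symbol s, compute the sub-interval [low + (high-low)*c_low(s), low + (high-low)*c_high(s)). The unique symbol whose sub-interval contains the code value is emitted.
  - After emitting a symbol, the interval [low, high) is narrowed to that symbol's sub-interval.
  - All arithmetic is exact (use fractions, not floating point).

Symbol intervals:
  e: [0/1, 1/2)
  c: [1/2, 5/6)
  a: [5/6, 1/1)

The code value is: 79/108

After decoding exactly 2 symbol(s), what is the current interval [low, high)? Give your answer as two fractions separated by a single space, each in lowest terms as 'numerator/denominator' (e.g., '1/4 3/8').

Answer: 2/3 7/9

Derivation:
Step 1: interval [0/1, 1/1), width = 1/1 - 0/1 = 1/1
  'e': [0/1 + 1/1*0/1, 0/1 + 1/1*1/2) = [0/1, 1/2)
  'c': [0/1 + 1/1*1/2, 0/1 + 1/1*5/6) = [1/2, 5/6) <- contains code 79/108
  'a': [0/1 + 1/1*5/6, 0/1 + 1/1*1/1) = [5/6, 1/1)
  emit 'c', narrow to [1/2, 5/6)
Step 2: interval [1/2, 5/6), width = 5/6 - 1/2 = 1/3
  'e': [1/2 + 1/3*0/1, 1/2 + 1/3*1/2) = [1/2, 2/3)
  'c': [1/2 + 1/3*1/2, 1/2 + 1/3*5/6) = [2/3, 7/9) <- contains code 79/108
  'a': [1/2 + 1/3*5/6, 1/2 + 1/3*1/1) = [7/9, 5/6)
  emit 'c', narrow to [2/3, 7/9)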